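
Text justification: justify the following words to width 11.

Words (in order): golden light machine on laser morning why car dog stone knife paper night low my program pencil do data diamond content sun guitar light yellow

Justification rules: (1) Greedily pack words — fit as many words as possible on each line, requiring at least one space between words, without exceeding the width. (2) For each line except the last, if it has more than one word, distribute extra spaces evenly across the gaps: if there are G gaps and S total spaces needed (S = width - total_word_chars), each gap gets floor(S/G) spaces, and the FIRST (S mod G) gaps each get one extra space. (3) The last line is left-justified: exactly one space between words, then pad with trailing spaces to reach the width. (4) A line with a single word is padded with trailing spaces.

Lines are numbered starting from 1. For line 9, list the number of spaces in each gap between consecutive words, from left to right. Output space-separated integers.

Answer: 6

Derivation:
Line 1: ['golden'] (min_width=6, slack=5)
Line 2: ['light'] (min_width=5, slack=6)
Line 3: ['machine', 'on'] (min_width=10, slack=1)
Line 4: ['laser'] (min_width=5, slack=6)
Line 5: ['morning', 'why'] (min_width=11, slack=0)
Line 6: ['car', 'dog'] (min_width=7, slack=4)
Line 7: ['stone', 'knife'] (min_width=11, slack=0)
Line 8: ['paper', 'night'] (min_width=11, slack=0)
Line 9: ['low', 'my'] (min_width=6, slack=5)
Line 10: ['program'] (min_width=7, slack=4)
Line 11: ['pencil', 'do'] (min_width=9, slack=2)
Line 12: ['data'] (min_width=4, slack=7)
Line 13: ['diamond'] (min_width=7, slack=4)
Line 14: ['content', 'sun'] (min_width=11, slack=0)
Line 15: ['guitar'] (min_width=6, slack=5)
Line 16: ['light'] (min_width=5, slack=6)
Line 17: ['yellow'] (min_width=6, slack=5)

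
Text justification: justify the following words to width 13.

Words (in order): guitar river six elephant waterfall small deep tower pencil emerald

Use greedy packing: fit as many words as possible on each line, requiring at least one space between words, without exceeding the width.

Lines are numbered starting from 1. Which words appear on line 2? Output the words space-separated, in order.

Line 1: ['guitar', 'river'] (min_width=12, slack=1)
Line 2: ['six', 'elephant'] (min_width=12, slack=1)
Line 3: ['waterfall'] (min_width=9, slack=4)
Line 4: ['small', 'deep'] (min_width=10, slack=3)
Line 5: ['tower', 'pencil'] (min_width=12, slack=1)
Line 6: ['emerald'] (min_width=7, slack=6)

Answer: six elephant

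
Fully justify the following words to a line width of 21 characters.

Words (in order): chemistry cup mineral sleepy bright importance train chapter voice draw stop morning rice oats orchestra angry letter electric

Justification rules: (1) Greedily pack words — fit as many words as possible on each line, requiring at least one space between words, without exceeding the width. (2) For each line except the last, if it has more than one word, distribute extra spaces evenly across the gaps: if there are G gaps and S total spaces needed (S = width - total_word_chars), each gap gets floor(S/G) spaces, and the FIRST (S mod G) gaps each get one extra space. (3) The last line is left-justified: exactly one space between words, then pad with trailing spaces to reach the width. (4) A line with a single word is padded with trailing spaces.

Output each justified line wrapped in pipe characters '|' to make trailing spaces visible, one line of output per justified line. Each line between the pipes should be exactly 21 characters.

Line 1: ['chemistry', 'cup', 'mineral'] (min_width=21, slack=0)
Line 2: ['sleepy', 'bright'] (min_width=13, slack=8)
Line 3: ['importance', 'train'] (min_width=16, slack=5)
Line 4: ['chapter', 'voice', 'draw'] (min_width=18, slack=3)
Line 5: ['stop', 'morning', 'rice'] (min_width=17, slack=4)
Line 6: ['oats', 'orchestra', 'angry'] (min_width=20, slack=1)
Line 7: ['letter', 'electric'] (min_width=15, slack=6)

Answer: |chemistry cup mineral|
|sleepy         bright|
|importance      train|
|chapter   voice  draw|
|stop   morning   rice|
|oats  orchestra angry|
|letter electric      |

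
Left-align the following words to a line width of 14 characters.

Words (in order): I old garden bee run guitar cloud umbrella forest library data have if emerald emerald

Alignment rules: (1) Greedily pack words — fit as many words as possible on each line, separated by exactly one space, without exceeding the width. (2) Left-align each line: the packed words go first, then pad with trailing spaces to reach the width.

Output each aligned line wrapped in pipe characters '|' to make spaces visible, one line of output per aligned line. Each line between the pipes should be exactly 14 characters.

Line 1: ['I', 'old', 'garden'] (min_width=12, slack=2)
Line 2: ['bee', 'run', 'guitar'] (min_width=14, slack=0)
Line 3: ['cloud', 'umbrella'] (min_width=14, slack=0)
Line 4: ['forest', 'library'] (min_width=14, slack=0)
Line 5: ['data', 'have', 'if'] (min_width=12, slack=2)
Line 6: ['emerald'] (min_width=7, slack=7)
Line 7: ['emerald'] (min_width=7, slack=7)

Answer: |I old garden  |
|bee run guitar|
|cloud umbrella|
|forest library|
|data have if  |
|emerald       |
|emerald       |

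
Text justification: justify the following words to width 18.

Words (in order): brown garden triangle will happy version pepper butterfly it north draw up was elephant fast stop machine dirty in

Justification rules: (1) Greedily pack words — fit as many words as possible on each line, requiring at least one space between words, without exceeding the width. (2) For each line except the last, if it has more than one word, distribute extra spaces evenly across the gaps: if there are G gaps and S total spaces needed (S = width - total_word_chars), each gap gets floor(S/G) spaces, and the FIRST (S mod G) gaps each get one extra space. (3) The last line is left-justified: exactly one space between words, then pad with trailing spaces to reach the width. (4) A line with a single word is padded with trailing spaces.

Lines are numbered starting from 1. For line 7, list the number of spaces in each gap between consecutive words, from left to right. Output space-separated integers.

Answer: 1 1

Derivation:
Line 1: ['brown', 'garden'] (min_width=12, slack=6)
Line 2: ['triangle', 'will'] (min_width=13, slack=5)
Line 3: ['happy', 'version'] (min_width=13, slack=5)
Line 4: ['pepper', 'butterfly'] (min_width=16, slack=2)
Line 5: ['it', 'north', 'draw', 'up'] (min_width=16, slack=2)
Line 6: ['was', 'elephant', 'fast'] (min_width=17, slack=1)
Line 7: ['stop', 'machine', 'dirty'] (min_width=18, slack=0)
Line 8: ['in'] (min_width=2, slack=16)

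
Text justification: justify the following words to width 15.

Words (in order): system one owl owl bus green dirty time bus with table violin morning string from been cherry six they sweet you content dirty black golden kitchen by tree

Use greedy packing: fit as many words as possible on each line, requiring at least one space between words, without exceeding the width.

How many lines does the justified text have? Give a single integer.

Answer: 11

Derivation:
Line 1: ['system', 'one', 'owl'] (min_width=14, slack=1)
Line 2: ['owl', 'bus', 'green'] (min_width=13, slack=2)
Line 3: ['dirty', 'time', 'bus'] (min_width=14, slack=1)
Line 4: ['with', 'table'] (min_width=10, slack=5)
Line 5: ['violin', 'morning'] (min_width=14, slack=1)
Line 6: ['string', 'from'] (min_width=11, slack=4)
Line 7: ['been', 'cherry', 'six'] (min_width=15, slack=0)
Line 8: ['they', 'sweet', 'you'] (min_width=14, slack=1)
Line 9: ['content', 'dirty'] (min_width=13, slack=2)
Line 10: ['black', 'golden'] (min_width=12, slack=3)
Line 11: ['kitchen', 'by', 'tree'] (min_width=15, slack=0)
Total lines: 11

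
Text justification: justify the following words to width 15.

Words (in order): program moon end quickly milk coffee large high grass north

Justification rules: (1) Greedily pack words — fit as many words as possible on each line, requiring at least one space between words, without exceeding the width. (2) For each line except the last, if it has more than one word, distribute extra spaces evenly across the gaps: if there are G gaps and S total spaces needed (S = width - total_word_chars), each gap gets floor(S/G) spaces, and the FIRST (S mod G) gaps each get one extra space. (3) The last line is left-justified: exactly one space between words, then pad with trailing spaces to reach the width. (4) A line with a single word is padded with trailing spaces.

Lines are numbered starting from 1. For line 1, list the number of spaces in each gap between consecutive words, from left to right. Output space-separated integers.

Line 1: ['program', 'moon'] (min_width=12, slack=3)
Line 2: ['end', 'quickly'] (min_width=11, slack=4)
Line 3: ['milk', 'coffee'] (min_width=11, slack=4)
Line 4: ['large', 'high'] (min_width=10, slack=5)
Line 5: ['grass', 'north'] (min_width=11, slack=4)

Answer: 4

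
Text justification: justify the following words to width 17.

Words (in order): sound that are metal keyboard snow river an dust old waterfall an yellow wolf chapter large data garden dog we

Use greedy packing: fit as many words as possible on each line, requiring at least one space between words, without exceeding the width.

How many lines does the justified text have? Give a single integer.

Answer: 9

Derivation:
Line 1: ['sound', 'that', 'are'] (min_width=14, slack=3)
Line 2: ['metal', 'keyboard'] (min_width=14, slack=3)
Line 3: ['snow', 'river', 'an'] (min_width=13, slack=4)
Line 4: ['dust', 'old'] (min_width=8, slack=9)
Line 5: ['waterfall', 'an'] (min_width=12, slack=5)
Line 6: ['yellow', 'wolf'] (min_width=11, slack=6)
Line 7: ['chapter', 'large'] (min_width=13, slack=4)
Line 8: ['data', 'garden', 'dog'] (min_width=15, slack=2)
Line 9: ['we'] (min_width=2, slack=15)
Total lines: 9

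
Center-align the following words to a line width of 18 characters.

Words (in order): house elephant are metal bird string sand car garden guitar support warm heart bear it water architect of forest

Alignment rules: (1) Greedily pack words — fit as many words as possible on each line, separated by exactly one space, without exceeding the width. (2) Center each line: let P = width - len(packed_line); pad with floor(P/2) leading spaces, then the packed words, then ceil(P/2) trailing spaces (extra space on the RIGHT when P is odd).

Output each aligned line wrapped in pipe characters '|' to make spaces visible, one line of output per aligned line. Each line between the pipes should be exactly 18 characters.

Line 1: ['house', 'elephant', 'are'] (min_width=18, slack=0)
Line 2: ['metal', 'bird', 'string'] (min_width=17, slack=1)
Line 3: ['sand', 'car', 'garden'] (min_width=15, slack=3)
Line 4: ['guitar', 'support'] (min_width=14, slack=4)
Line 5: ['warm', 'heart', 'bear', 'it'] (min_width=18, slack=0)
Line 6: ['water', 'architect', 'of'] (min_width=18, slack=0)
Line 7: ['forest'] (min_width=6, slack=12)

Answer: |house elephant are|
|metal bird string |
| sand car garden  |
|  guitar support  |
|warm heart bear it|
|water architect of|
|      forest      |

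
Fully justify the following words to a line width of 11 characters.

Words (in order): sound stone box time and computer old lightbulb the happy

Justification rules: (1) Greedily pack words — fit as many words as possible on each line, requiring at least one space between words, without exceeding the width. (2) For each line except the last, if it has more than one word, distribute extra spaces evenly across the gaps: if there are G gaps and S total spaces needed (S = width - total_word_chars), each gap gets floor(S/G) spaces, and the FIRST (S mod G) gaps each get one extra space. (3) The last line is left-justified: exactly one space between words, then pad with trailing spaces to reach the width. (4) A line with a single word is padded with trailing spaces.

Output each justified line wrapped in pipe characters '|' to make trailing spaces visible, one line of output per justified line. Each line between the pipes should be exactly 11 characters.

Answer: |sound stone|
|box    time|
|and        |
|computer   |
|old        |
|lightbulb  |
|the happy  |

Derivation:
Line 1: ['sound', 'stone'] (min_width=11, slack=0)
Line 2: ['box', 'time'] (min_width=8, slack=3)
Line 3: ['and'] (min_width=3, slack=8)
Line 4: ['computer'] (min_width=8, slack=3)
Line 5: ['old'] (min_width=3, slack=8)
Line 6: ['lightbulb'] (min_width=9, slack=2)
Line 7: ['the', 'happy'] (min_width=9, slack=2)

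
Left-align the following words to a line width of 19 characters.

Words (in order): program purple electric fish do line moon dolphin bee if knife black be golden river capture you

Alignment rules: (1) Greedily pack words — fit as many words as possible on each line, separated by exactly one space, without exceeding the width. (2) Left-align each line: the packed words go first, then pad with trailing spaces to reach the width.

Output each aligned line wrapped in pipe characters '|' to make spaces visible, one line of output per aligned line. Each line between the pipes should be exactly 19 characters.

Answer: |program purple     |
|electric fish do   |
|line moon dolphin  |
|bee if knife black |
|be golden river    |
|capture you        |

Derivation:
Line 1: ['program', 'purple'] (min_width=14, slack=5)
Line 2: ['electric', 'fish', 'do'] (min_width=16, slack=3)
Line 3: ['line', 'moon', 'dolphin'] (min_width=17, slack=2)
Line 4: ['bee', 'if', 'knife', 'black'] (min_width=18, slack=1)
Line 5: ['be', 'golden', 'river'] (min_width=15, slack=4)
Line 6: ['capture', 'you'] (min_width=11, slack=8)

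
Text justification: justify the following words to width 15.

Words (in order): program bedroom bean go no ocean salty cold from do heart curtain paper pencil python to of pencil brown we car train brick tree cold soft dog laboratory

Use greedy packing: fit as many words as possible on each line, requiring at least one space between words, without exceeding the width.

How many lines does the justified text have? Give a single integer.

Line 1: ['program', 'bedroom'] (min_width=15, slack=0)
Line 2: ['bean', 'go', 'no'] (min_width=10, slack=5)
Line 3: ['ocean', 'salty'] (min_width=11, slack=4)
Line 4: ['cold', 'from', 'do'] (min_width=12, slack=3)
Line 5: ['heart', 'curtain'] (min_width=13, slack=2)
Line 6: ['paper', 'pencil'] (min_width=12, slack=3)
Line 7: ['python', 'to', 'of'] (min_width=12, slack=3)
Line 8: ['pencil', 'brown', 'we'] (min_width=15, slack=0)
Line 9: ['car', 'train', 'brick'] (min_width=15, slack=0)
Line 10: ['tree', 'cold', 'soft'] (min_width=14, slack=1)
Line 11: ['dog', 'laboratory'] (min_width=14, slack=1)
Total lines: 11

Answer: 11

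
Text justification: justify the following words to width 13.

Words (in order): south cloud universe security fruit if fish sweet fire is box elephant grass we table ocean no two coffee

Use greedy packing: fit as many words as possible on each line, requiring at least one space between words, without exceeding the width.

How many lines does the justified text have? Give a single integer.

Line 1: ['south', 'cloud'] (min_width=11, slack=2)
Line 2: ['universe'] (min_width=8, slack=5)
Line 3: ['security'] (min_width=8, slack=5)
Line 4: ['fruit', 'if', 'fish'] (min_width=13, slack=0)
Line 5: ['sweet', 'fire', 'is'] (min_width=13, slack=0)
Line 6: ['box', 'elephant'] (min_width=12, slack=1)
Line 7: ['grass', 'we'] (min_width=8, slack=5)
Line 8: ['table', 'ocean'] (min_width=11, slack=2)
Line 9: ['no', 'two', 'coffee'] (min_width=13, slack=0)
Total lines: 9

Answer: 9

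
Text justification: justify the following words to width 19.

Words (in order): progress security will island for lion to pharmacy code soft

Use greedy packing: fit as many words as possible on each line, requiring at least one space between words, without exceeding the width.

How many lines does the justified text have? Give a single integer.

Answer: 4

Derivation:
Line 1: ['progress', 'security'] (min_width=17, slack=2)
Line 2: ['will', 'island', 'for'] (min_width=15, slack=4)
Line 3: ['lion', 'to', 'pharmacy'] (min_width=16, slack=3)
Line 4: ['code', 'soft'] (min_width=9, slack=10)
Total lines: 4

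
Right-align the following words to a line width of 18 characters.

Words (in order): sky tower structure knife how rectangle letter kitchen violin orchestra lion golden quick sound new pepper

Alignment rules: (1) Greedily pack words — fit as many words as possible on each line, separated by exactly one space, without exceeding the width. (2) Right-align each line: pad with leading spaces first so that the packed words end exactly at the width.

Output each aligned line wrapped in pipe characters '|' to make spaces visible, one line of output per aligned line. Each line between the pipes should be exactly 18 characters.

Answer: |         sky tower|
|   structure knife|
|     how rectangle|
|    letter kitchen|
|  violin orchestra|
| lion golden quick|
|  sound new pepper|

Derivation:
Line 1: ['sky', 'tower'] (min_width=9, slack=9)
Line 2: ['structure', 'knife'] (min_width=15, slack=3)
Line 3: ['how', 'rectangle'] (min_width=13, slack=5)
Line 4: ['letter', 'kitchen'] (min_width=14, slack=4)
Line 5: ['violin', 'orchestra'] (min_width=16, slack=2)
Line 6: ['lion', 'golden', 'quick'] (min_width=17, slack=1)
Line 7: ['sound', 'new', 'pepper'] (min_width=16, slack=2)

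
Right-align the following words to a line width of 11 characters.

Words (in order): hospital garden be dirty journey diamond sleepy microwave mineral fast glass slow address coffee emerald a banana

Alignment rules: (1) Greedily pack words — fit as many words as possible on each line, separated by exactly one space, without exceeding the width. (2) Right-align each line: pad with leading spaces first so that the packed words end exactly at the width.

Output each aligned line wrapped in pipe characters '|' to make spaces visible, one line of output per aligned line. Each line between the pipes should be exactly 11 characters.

Line 1: ['hospital'] (min_width=8, slack=3)
Line 2: ['garden', 'be'] (min_width=9, slack=2)
Line 3: ['dirty'] (min_width=5, slack=6)
Line 4: ['journey'] (min_width=7, slack=4)
Line 5: ['diamond'] (min_width=7, slack=4)
Line 6: ['sleepy'] (min_width=6, slack=5)
Line 7: ['microwave'] (min_width=9, slack=2)
Line 8: ['mineral'] (min_width=7, slack=4)
Line 9: ['fast', 'glass'] (min_width=10, slack=1)
Line 10: ['slow'] (min_width=4, slack=7)
Line 11: ['address'] (min_width=7, slack=4)
Line 12: ['coffee'] (min_width=6, slack=5)
Line 13: ['emerald', 'a'] (min_width=9, slack=2)
Line 14: ['banana'] (min_width=6, slack=5)

Answer: |   hospital|
|  garden be|
|      dirty|
|    journey|
|    diamond|
|     sleepy|
|  microwave|
|    mineral|
| fast glass|
|       slow|
|    address|
|     coffee|
|  emerald a|
|     banana|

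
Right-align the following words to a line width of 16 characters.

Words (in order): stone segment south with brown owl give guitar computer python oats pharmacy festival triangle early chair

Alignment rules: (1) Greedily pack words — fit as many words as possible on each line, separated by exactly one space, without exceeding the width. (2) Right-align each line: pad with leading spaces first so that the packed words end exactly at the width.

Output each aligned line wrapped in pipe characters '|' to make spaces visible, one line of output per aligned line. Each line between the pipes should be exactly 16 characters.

Line 1: ['stone', 'segment'] (min_width=13, slack=3)
Line 2: ['south', 'with', 'brown'] (min_width=16, slack=0)
Line 3: ['owl', 'give', 'guitar'] (min_width=15, slack=1)
Line 4: ['computer', 'python'] (min_width=15, slack=1)
Line 5: ['oats', 'pharmacy'] (min_width=13, slack=3)
Line 6: ['festival'] (min_width=8, slack=8)
Line 7: ['triangle', 'early'] (min_width=14, slack=2)
Line 8: ['chair'] (min_width=5, slack=11)

Answer: |   stone segment|
|south with brown|
| owl give guitar|
| computer python|
|   oats pharmacy|
|        festival|
|  triangle early|
|           chair|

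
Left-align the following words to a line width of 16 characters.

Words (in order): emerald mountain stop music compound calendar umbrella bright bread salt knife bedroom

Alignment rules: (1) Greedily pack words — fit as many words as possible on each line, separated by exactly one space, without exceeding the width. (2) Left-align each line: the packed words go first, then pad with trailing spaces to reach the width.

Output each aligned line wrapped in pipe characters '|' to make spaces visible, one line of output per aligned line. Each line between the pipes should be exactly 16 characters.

Answer: |emerald mountain|
|stop music      |
|compound        |
|calendar        |
|umbrella bright |
|bread salt knife|
|bedroom         |

Derivation:
Line 1: ['emerald', 'mountain'] (min_width=16, slack=0)
Line 2: ['stop', 'music'] (min_width=10, slack=6)
Line 3: ['compound'] (min_width=8, slack=8)
Line 4: ['calendar'] (min_width=8, slack=8)
Line 5: ['umbrella', 'bright'] (min_width=15, slack=1)
Line 6: ['bread', 'salt', 'knife'] (min_width=16, slack=0)
Line 7: ['bedroom'] (min_width=7, slack=9)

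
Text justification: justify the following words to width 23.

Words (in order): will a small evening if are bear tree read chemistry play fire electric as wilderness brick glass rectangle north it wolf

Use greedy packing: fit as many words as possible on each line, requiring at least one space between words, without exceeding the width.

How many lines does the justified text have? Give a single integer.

Line 1: ['will', 'a', 'small', 'evening', 'if'] (min_width=23, slack=0)
Line 2: ['are', 'bear', 'tree', 'read'] (min_width=18, slack=5)
Line 3: ['chemistry', 'play', 'fire'] (min_width=19, slack=4)
Line 4: ['electric', 'as', 'wilderness'] (min_width=22, slack=1)
Line 5: ['brick', 'glass', 'rectangle'] (min_width=21, slack=2)
Line 6: ['north', 'it', 'wolf'] (min_width=13, slack=10)
Total lines: 6

Answer: 6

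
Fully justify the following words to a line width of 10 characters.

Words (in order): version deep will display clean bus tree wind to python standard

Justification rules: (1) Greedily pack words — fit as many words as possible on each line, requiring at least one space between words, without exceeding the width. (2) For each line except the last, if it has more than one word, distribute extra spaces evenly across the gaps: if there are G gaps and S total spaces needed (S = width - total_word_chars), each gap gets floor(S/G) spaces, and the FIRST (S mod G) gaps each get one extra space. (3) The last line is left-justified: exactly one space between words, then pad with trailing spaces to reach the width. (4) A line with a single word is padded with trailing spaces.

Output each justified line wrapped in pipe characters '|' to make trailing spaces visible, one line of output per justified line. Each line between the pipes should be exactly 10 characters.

Line 1: ['version'] (min_width=7, slack=3)
Line 2: ['deep', 'will'] (min_width=9, slack=1)
Line 3: ['display'] (min_width=7, slack=3)
Line 4: ['clean', 'bus'] (min_width=9, slack=1)
Line 5: ['tree', 'wind'] (min_width=9, slack=1)
Line 6: ['to', 'python'] (min_width=9, slack=1)
Line 7: ['standard'] (min_width=8, slack=2)

Answer: |version   |
|deep  will|
|display   |
|clean  bus|
|tree  wind|
|to  python|
|standard  |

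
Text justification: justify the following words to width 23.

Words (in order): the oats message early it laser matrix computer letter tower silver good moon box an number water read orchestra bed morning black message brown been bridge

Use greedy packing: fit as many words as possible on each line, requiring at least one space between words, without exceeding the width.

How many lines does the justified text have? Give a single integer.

Answer: 8

Derivation:
Line 1: ['the', 'oats', 'message', 'early'] (min_width=22, slack=1)
Line 2: ['it', 'laser', 'matrix'] (min_width=15, slack=8)
Line 3: ['computer', 'letter', 'tower'] (min_width=21, slack=2)
Line 4: ['silver', 'good', 'moon', 'box', 'an'] (min_width=23, slack=0)
Line 5: ['number', 'water', 'read'] (min_width=17, slack=6)
Line 6: ['orchestra', 'bed', 'morning'] (min_width=21, slack=2)
Line 7: ['black', 'message', 'brown'] (min_width=19, slack=4)
Line 8: ['been', 'bridge'] (min_width=11, slack=12)
Total lines: 8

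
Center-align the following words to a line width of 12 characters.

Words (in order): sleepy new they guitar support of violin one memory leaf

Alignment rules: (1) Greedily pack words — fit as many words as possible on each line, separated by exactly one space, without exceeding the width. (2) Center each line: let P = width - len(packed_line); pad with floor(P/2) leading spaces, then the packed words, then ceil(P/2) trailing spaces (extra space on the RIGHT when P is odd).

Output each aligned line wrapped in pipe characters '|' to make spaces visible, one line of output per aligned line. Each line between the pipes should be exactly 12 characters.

Answer: | sleepy new |
|they guitar |
| support of |
| violin one |
|memory leaf |

Derivation:
Line 1: ['sleepy', 'new'] (min_width=10, slack=2)
Line 2: ['they', 'guitar'] (min_width=11, slack=1)
Line 3: ['support', 'of'] (min_width=10, slack=2)
Line 4: ['violin', 'one'] (min_width=10, slack=2)
Line 5: ['memory', 'leaf'] (min_width=11, slack=1)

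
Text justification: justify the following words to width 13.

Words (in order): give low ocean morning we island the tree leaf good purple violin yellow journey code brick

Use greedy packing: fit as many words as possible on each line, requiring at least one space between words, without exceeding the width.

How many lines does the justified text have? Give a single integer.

Answer: 8

Derivation:
Line 1: ['give', 'low'] (min_width=8, slack=5)
Line 2: ['ocean', 'morning'] (min_width=13, slack=0)
Line 3: ['we', 'island', 'the'] (min_width=13, slack=0)
Line 4: ['tree', 'leaf'] (min_width=9, slack=4)
Line 5: ['good', 'purple'] (min_width=11, slack=2)
Line 6: ['violin', 'yellow'] (min_width=13, slack=0)
Line 7: ['journey', 'code'] (min_width=12, slack=1)
Line 8: ['brick'] (min_width=5, slack=8)
Total lines: 8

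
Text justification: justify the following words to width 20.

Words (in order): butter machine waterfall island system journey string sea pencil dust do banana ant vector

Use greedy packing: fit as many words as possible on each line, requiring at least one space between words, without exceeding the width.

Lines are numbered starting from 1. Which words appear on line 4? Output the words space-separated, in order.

Line 1: ['butter', 'machine'] (min_width=14, slack=6)
Line 2: ['waterfall', 'island'] (min_width=16, slack=4)
Line 3: ['system', 'journey'] (min_width=14, slack=6)
Line 4: ['string', 'sea', 'pencil'] (min_width=17, slack=3)
Line 5: ['dust', 'do', 'banana', 'ant'] (min_width=18, slack=2)
Line 6: ['vector'] (min_width=6, slack=14)

Answer: string sea pencil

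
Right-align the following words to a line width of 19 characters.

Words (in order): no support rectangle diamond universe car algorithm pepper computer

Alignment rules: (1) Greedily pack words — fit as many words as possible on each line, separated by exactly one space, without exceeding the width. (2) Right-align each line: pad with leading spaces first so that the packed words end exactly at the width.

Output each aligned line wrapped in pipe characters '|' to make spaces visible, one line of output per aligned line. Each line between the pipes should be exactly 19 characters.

Line 1: ['no', 'support'] (min_width=10, slack=9)
Line 2: ['rectangle', 'diamond'] (min_width=17, slack=2)
Line 3: ['universe', 'car'] (min_width=12, slack=7)
Line 4: ['algorithm', 'pepper'] (min_width=16, slack=3)
Line 5: ['computer'] (min_width=8, slack=11)

Answer: |         no support|
|  rectangle diamond|
|       universe car|
|   algorithm pepper|
|           computer|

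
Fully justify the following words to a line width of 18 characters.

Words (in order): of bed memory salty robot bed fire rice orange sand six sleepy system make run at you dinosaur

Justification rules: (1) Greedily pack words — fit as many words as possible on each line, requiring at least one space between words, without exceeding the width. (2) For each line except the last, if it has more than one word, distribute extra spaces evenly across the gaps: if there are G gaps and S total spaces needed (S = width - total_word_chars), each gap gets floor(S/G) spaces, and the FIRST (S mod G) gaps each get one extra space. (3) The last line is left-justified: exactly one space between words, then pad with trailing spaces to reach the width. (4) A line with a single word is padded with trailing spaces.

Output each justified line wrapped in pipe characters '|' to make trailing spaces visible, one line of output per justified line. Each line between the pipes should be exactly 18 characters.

Answer: |of    bed   memory|
|salty   robot  bed|
|fire  rice  orange|
|sand   six  sleepy|
|system make run at|
|you dinosaur      |

Derivation:
Line 1: ['of', 'bed', 'memory'] (min_width=13, slack=5)
Line 2: ['salty', 'robot', 'bed'] (min_width=15, slack=3)
Line 3: ['fire', 'rice', 'orange'] (min_width=16, slack=2)
Line 4: ['sand', 'six', 'sleepy'] (min_width=15, slack=3)
Line 5: ['system', 'make', 'run', 'at'] (min_width=18, slack=0)
Line 6: ['you', 'dinosaur'] (min_width=12, slack=6)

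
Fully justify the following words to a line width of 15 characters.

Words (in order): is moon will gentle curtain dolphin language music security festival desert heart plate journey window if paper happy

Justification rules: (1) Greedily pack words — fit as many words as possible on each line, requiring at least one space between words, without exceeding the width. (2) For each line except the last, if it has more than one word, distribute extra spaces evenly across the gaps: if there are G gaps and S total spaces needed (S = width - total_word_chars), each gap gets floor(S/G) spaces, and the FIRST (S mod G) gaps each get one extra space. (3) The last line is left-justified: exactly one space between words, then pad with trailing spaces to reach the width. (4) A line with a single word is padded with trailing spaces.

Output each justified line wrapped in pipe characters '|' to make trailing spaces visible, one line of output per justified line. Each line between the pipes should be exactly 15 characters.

Answer: |is   moon  will|
|gentle  curtain|
|dolphin        |
|language  music|
|security       |
|festival desert|
|heart     plate|
|journey  window|
|if paper happy |

Derivation:
Line 1: ['is', 'moon', 'will'] (min_width=12, slack=3)
Line 2: ['gentle', 'curtain'] (min_width=14, slack=1)
Line 3: ['dolphin'] (min_width=7, slack=8)
Line 4: ['language', 'music'] (min_width=14, slack=1)
Line 5: ['security'] (min_width=8, slack=7)
Line 6: ['festival', 'desert'] (min_width=15, slack=0)
Line 7: ['heart', 'plate'] (min_width=11, slack=4)
Line 8: ['journey', 'window'] (min_width=14, slack=1)
Line 9: ['if', 'paper', 'happy'] (min_width=14, slack=1)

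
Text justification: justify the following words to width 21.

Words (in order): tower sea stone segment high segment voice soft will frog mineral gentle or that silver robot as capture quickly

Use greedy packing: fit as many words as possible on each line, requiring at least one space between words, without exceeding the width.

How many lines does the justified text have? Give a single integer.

Answer: 6

Derivation:
Line 1: ['tower', 'sea', 'stone'] (min_width=15, slack=6)
Line 2: ['segment', 'high', 'segment'] (min_width=20, slack=1)
Line 3: ['voice', 'soft', 'will', 'frog'] (min_width=20, slack=1)
Line 4: ['mineral', 'gentle', 'or'] (min_width=17, slack=4)
Line 5: ['that', 'silver', 'robot', 'as'] (min_width=20, slack=1)
Line 6: ['capture', 'quickly'] (min_width=15, slack=6)
Total lines: 6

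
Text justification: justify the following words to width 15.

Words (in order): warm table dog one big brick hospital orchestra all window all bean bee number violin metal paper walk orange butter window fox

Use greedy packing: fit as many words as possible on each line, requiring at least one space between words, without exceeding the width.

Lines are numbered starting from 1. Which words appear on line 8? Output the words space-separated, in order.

Line 1: ['warm', 'table', 'dog'] (min_width=14, slack=1)
Line 2: ['one', 'big', 'brick'] (min_width=13, slack=2)
Line 3: ['hospital'] (min_width=8, slack=7)
Line 4: ['orchestra', 'all'] (min_width=13, slack=2)
Line 5: ['window', 'all', 'bean'] (min_width=15, slack=0)
Line 6: ['bee', 'number'] (min_width=10, slack=5)
Line 7: ['violin', 'metal'] (min_width=12, slack=3)
Line 8: ['paper', 'walk'] (min_width=10, slack=5)
Line 9: ['orange', 'butter'] (min_width=13, slack=2)
Line 10: ['window', 'fox'] (min_width=10, slack=5)

Answer: paper walk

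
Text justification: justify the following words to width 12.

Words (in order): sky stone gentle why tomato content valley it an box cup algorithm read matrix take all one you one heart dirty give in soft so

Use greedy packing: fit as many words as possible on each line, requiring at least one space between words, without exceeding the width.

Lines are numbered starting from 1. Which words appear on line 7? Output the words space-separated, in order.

Answer: algorithm

Derivation:
Line 1: ['sky', 'stone'] (min_width=9, slack=3)
Line 2: ['gentle', 'why'] (min_width=10, slack=2)
Line 3: ['tomato'] (min_width=6, slack=6)
Line 4: ['content'] (min_width=7, slack=5)
Line 5: ['valley', 'it', 'an'] (min_width=12, slack=0)
Line 6: ['box', 'cup'] (min_width=7, slack=5)
Line 7: ['algorithm'] (min_width=9, slack=3)
Line 8: ['read', 'matrix'] (min_width=11, slack=1)
Line 9: ['take', 'all', 'one'] (min_width=12, slack=0)
Line 10: ['you', 'one'] (min_width=7, slack=5)
Line 11: ['heart', 'dirty'] (min_width=11, slack=1)
Line 12: ['give', 'in', 'soft'] (min_width=12, slack=0)
Line 13: ['so'] (min_width=2, slack=10)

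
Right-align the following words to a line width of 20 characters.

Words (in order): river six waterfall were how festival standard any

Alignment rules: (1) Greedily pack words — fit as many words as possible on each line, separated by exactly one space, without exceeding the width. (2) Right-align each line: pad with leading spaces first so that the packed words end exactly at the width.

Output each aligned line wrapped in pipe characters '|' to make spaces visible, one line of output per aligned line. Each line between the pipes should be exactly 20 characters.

Answer: | river six waterfall|
|   were how festival|
|        standard any|

Derivation:
Line 1: ['river', 'six', 'waterfall'] (min_width=19, slack=1)
Line 2: ['were', 'how', 'festival'] (min_width=17, slack=3)
Line 3: ['standard', 'any'] (min_width=12, slack=8)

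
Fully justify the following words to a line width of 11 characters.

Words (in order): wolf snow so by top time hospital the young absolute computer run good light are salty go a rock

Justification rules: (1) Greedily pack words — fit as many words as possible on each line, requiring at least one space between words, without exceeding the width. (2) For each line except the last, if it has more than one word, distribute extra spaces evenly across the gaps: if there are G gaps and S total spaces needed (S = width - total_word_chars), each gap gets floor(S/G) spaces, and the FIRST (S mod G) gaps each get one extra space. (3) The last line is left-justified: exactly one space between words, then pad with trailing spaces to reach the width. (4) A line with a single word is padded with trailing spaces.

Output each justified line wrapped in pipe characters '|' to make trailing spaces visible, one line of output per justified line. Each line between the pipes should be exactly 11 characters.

Answer: |wolf   snow|
|so  by  top|
|time       |
|hospital   |
|the   young|
|absolute   |
|computer   |
|run    good|
|light   are|
|salty  go a|
|rock       |

Derivation:
Line 1: ['wolf', 'snow'] (min_width=9, slack=2)
Line 2: ['so', 'by', 'top'] (min_width=9, slack=2)
Line 3: ['time'] (min_width=4, slack=7)
Line 4: ['hospital'] (min_width=8, slack=3)
Line 5: ['the', 'young'] (min_width=9, slack=2)
Line 6: ['absolute'] (min_width=8, slack=3)
Line 7: ['computer'] (min_width=8, slack=3)
Line 8: ['run', 'good'] (min_width=8, slack=3)
Line 9: ['light', 'are'] (min_width=9, slack=2)
Line 10: ['salty', 'go', 'a'] (min_width=10, slack=1)
Line 11: ['rock'] (min_width=4, slack=7)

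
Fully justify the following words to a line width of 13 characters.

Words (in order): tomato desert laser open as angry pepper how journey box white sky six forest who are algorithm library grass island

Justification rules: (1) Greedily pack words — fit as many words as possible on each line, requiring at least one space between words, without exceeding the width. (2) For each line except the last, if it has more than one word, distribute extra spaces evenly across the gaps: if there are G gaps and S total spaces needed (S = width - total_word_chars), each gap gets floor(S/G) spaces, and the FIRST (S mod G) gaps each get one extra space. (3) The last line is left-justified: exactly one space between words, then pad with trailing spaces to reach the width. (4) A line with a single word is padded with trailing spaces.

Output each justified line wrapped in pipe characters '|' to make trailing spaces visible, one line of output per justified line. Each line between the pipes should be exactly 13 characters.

Answer: |tomato desert|
|laser open as|
|angry  pepper|
|how   journey|
|box white sky|
|six    forest|
|who       are|
|algorithm    |
|library grass|
|island       |

Derivation:
Line 1: ['tomato', 'desert'] (min_width=13, slack=0)
Line 2: ['laser', 'open', 'as'] (min_width=13, slack=0)
Line 3: ['angry', 'pepper'] (min_width=12, slack=1)
Line 4: ['how', 'journey'] (min_width=11, slack=2)
Line 5: ['box', 'white', 'sky'] (min_width=13, slack=0)
Line 6: ['six', 'forest'] (min_width=10, slack=3)
Line 7: ['who', 'are'] (min_width=7, slack=6)
Line 8: ['algorithm'] (min_width=9, slack=4)
Line 9: ['library', 'grass'] (min_width=13, slack=0)
Line 10: ['island'] (min_width=6, slack=7)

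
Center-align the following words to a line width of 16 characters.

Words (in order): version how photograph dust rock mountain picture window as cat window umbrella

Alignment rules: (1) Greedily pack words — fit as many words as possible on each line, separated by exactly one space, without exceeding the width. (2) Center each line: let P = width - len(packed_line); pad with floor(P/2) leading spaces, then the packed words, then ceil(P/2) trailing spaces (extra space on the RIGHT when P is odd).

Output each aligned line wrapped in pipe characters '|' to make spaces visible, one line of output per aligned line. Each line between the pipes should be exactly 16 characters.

Line 1: ['version', 'how'] (min_width=11, slack=5)
Line 2: ['photograph', 'dust'] (min_width=15, slack=1)
Line 3: ['rock', 'mountain'] (min_width=13, slack=3)
Line 4: ['picture', 'window'] (min_width=14, slack=2)
Line 5: ['as', 'cat', 'window'] (min_width=13, slack=3)
Line 6: ['umbrella'] (min_width=8, slack=8)

Answer: |  version how   |
|photograph dust |
| rock mountain  |
| picture window |
| as cat window  |
|    umbrella    |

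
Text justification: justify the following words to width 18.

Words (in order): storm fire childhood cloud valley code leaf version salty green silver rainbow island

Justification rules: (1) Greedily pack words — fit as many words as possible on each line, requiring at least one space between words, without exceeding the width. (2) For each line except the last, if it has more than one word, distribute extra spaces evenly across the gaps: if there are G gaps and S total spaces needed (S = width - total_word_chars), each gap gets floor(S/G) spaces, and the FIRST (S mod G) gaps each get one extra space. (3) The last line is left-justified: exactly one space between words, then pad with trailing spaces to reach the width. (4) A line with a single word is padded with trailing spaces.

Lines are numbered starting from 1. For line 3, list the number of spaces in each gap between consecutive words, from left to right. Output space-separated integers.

Answer: 2 2

Derivation:
Line 1: ['storm', 'fire'] (min_width=10, slack=8)
Line 2: ['childhood', 'cloud'] (min_width=15, slack=3)
Line 3: ['valley', 'code', 'leaf'] (min_width=16, slack=2)
Line 4: ['version', 'salty'] (min_width=13, slack=5)
Line 5: ['green', 'silver'] (min_width=12, slack=6)
Line 6: ['rainbow', 'island'] (min_width=14, slack=4)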